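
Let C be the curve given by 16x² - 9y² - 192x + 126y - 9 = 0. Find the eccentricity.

Collect terms: 16(x² - 12x) -9(y² - 14y) = 9
Complete the square in x and y: 16(x - 6)² -9(y - 7)² = 9 + 576 - 441 = 144
Divide through by 144 to get (x - 6)²/9 - (y - 7)²/16 = 1.
Hyperbola, center (6, 7), transverse axis horizontal; a² = 9, b² = 16.
c² = a² + b² = 25, so c = 5.
e = c/a = 5/3.

e = 5/3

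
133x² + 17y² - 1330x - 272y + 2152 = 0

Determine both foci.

(5, 8 - 2√29) and (5, 8 + 2√29)

Rearranging, 133(x² - 10x) + 17(y² - 16y) = -2152.
Completing the square gives 133(x - 5)² + 17(y - 8)² = -2152 + 3325 + 1088 = 2261.
Divide through by 2261 to get (x - 5)²/17 + (y - 8)²/133 = 1.
Ellipse, center (5, 8), major axis vertical; a² = 133, b² = 17.
c² = a² - b² = 133 - 17 = 116, so c = 2√29.
Foci lie on the vertical axis through the center: (h, k ± c).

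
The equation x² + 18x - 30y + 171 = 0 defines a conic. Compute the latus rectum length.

Only x is squared. Complete the square in x: (x + 9)² = 30(y - 3).
Vertex (-9, 3); 4p = 30 so p = 15/2. Opens up.
Latus rectum length = |4p| = 30.

30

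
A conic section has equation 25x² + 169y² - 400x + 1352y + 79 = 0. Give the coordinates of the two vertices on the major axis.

Group the x- and y-terms: 25(x² - 16x) + 169(y² + 8y) = -79
Complete the square: 25(x - 8)² + 169(y + 4)² = -79 + 1600 + 2704 = 4225
Divide through by 4225 to get (x - 8)²/169 + (y + 4)²/25 = 1.
Ellipse, center (8, -4), major axis horizontal; a² = 169, b² = 25.
a = 13. Vertices at (h ± a, k).

(-5, -4) and (21, -4)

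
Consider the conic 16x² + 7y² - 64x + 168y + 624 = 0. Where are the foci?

16(x² - 4x) + 7(y² + 24y) = -624
Complete the square: 16(x - 2)² + 7(y + 12)² = -624 + 64 + 1008 = 448
Dividing both sides by 448: (x - 2)²/28 + (y + 12)²/64 = 1
Ellipse, center (2, -12), major axis vertical; a² = 64, b² = 28.
c² = a² - b² = 64 - 28 = 36, so c = 6.
Foci lie on the vertical axis through the center: (h, k ± c).

(2, -18) and (2, -6)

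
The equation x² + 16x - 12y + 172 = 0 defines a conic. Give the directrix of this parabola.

y = 6

Only x is squared. Complete the square in x: (x + 8)² = 12(y - 9).
Vertex (-8, 9); 4p = 12 so p = 3. Opens up.
Directrix is the horizontal line y = k − p = 9 − (3) = 6.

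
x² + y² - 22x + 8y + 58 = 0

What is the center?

(11, -4)

Rearranging, (x² - 22x) + (y² + 8y) = -58.
Complete the square in x and y: (x - 11)² + (y + 4)² = -58 + 121 + 16 = 79
So (x - 11)² + (y + 4)² = 79.
Circle centered at (11, -4) with r² = 79.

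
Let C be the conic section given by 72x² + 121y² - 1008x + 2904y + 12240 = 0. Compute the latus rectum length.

144/11

Group the x- and y-terms: 72(x² - 14x) + 121(y² + 24y) = -12240
Complete the square in x and y: 72(x - 7)² + 121(y + 12)² = -12240 + 3528 + 17424 = 8712
Divide by 8712: (x - 7)²/121 + (y + 12)²/72 = 1
Ellipse, center (7, -12), major axis horizontal; a² = 121, b² = 72.
Latus rectum length = 2b²/a = 2·72/11 = 144/11.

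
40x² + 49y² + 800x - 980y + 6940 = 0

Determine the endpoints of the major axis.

(-17, 10) and (-3, 10)

Group the x- and y-terms: 40(x² + 20x) + 49(y² - 20y) = -6940
40(x + 10)² + 49(y - 10)² = -6940 + 4000 + 4900 = 1960
Dividing both sides by 1960: (x + 10)²/49 + (y - 10)²/40 = 1
Ellipse, center (-10, 10), major axis horizontal; a² = 49, b² = 40.
a = 7. Vertices at (h ± a, k).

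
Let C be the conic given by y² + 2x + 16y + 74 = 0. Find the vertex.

(-5, -8)

Only y is squared. Complete the square in y: (y + 8)² = -2(x + 5).
Vertex (-5, -8); 4p = -2 so p = -1/2. Opens left.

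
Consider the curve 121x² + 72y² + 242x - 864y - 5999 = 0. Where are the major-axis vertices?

(-1, -5) and (-1, 17)

Group: 121(x² + 2x) + 72(y² - 12y) = 5999
Complete the square: 121(x + 1)² + 72(y - 6)² = 5999 + 121 + 2592 = 8712
Divide by 8712: (x + 1)²/72 + (y - 6)²/121 = 1
Ellipse, center (-1, 6), major axis vertical; a² = 121, b² = 72.
a = 11. Vertices at (h, k ± a).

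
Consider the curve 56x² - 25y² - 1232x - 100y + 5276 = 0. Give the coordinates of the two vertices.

(6, -2) and (16, -2)

Collect terms: 56(x² - 22x) -25(y² + 4y) = -5276
Completing the square gives 56(x - 11)² -25(y + 2)² = -5276 + 6776 - 100 = 1400.
Dividing both sides by 1400: (x - 11)²/25 - (y + 2)²/56 = 1
Hyperbola, center (11, -2), transverse axis horizontal; a² = 25, b² = 56.
a = 5. Vertices at (h ± a, k).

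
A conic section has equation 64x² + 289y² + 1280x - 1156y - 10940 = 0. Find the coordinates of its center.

(-10, 2)

Rearranging, 64(x² + 20x) + 289(y² - 4y) = 10940.
Complete the square: 64(x + 10)² + 289(y - 2)² = 10940 + 6400 + 1156 = 18496
Dividing both sides by 18496: (x + 10)²/289 + (y - 2)²/64 = 1
Ellipse with center (-10, 2).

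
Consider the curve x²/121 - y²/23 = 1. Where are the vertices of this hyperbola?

Center (0, 0). The positive term is the x-term, so the transverse axis is horizontal; a² = 121, b² = 23.
a = 11. Vertices at (h ± a, k).

(-11, 0) and (11, 0)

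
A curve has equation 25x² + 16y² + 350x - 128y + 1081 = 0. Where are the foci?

25(x² + 14x) + 16(y² - 8y) = -1081
Complete the square: 25(x + 7)² + 16(y - 4)² = -1081 + 1225 + 256 = 400
Divide by 400: (x + 7)²/16 + (y - 4)²/25 = 1
Ellipse, center (-7, 4), major axis vertical; a² = 25, b² = 16.
c² = a² - b² = 25 - 16 = 9, so c = 3.
Foci lie on the vertical axis through the center: (h, k ± c).

(-7, 1) and (-7, 7)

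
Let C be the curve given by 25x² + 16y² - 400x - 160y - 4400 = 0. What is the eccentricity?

e = 3/5

Group: 25(x² - 16x) + 16(y² - 10y) = 4400
Complete the square: 25(x - 8)² + 16(y - 5)² = 4400 + 1600 + 400 = 6400
Divide through by 6400 to get (x - 8)²/256 + (y - 5)²/400 = 1.
Ellipse, center (8, 5), major axis vertical; a² = 400, b² = 256.
c² = a² - b² = 144, so c = 12.
e = c/a = 12/20 = 3/5.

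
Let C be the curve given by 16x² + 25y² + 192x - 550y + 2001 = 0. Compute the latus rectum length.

64/5

Group: 16(x² + 12x) + 25(y² - 22y) = -2001
16(x + 6)² + 25(y - 11)² = -2001 + 576 + 3025 = 1600
Divide through by 1600 to get (x + 6)²/100 + (y - 11)²/64 = 1.
Ellipse, center (-6, 11), major axis horizontal; a² = 100, b² = 64.
Latus rectum length = 2b²/a = 2·64/10 = 64/5.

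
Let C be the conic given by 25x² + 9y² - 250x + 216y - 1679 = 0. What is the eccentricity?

Rearranging, 25(x² - 10x) + 9(y² + 24y) = 1679.
25(x - 5)² + 9(y + 12)² = 1679 + 625 + 1296 = 3600
Divide by 3600: (x - 5)²/144 + (y + 12)²/400 = 1
Ellipse, center (5, -12), major axis vertical; a² = 400, b² = 144.
c² = a² - b² = 256, so c = 16.
e = c/a = 16/20 = 4/5.

e = 4/5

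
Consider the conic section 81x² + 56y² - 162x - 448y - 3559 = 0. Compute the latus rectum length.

Rearranging, 81(x² - 2x) + 56(y² - 8y) = 3559.
Complete the square in x and y: 81(x - 1)² + 56(y - 4)² = 3559 + 81 + 896 = 4536
Divide by 4536: (x - 1)²/56 + (y - 4)²/81 = 1
Ellipse, center (1, 4), major axis vertical; a² = 81, b² = 56.
Latus rectum length = 2b²/a = 2·56/9 = 112/9.

112/9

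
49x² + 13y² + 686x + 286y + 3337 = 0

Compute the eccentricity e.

e = 6/7

49(x² + 14x) + 13(y² + 22y) = -3337
Complete the square: 49(x + 7)² + 13(y + 11)² = -3337 + 2401 + 1573 = 637
Divide through by 637 to get (x + 7)²/13 + (y + 11)²/49 = 1.
Ellipse, center (-7, -11), major axis vertical; a² = 49, b² = 13.
c² = a² - b² = 36, so c = 6.
e = c/a = 6/7.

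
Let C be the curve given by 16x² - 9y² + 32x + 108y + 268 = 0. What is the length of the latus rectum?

9

Group the x- and y-terms: 16(x² + 2x) -9(y² - 12y) = -268
Complete the square in x and y: 16(x + 1)² -9(y - 6)² = -268 + 16 - 324 = -576
Divide by -576: (y - 6)²/64 - (x + 1)²/36 = 1
Hyperbola, center (-1, 6), transverse axis vertical; a² = 64, b² = 36.
Latus rectum length = 2b²/a = 2·36/8 = 9.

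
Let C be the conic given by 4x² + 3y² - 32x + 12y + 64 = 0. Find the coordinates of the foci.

(4, -3) and (4, -1)

Collect terms: 4(x² - 8x) + 3(y² + 4y) = -64
4(x - 4)² + 3(y + 2)² = -64 + 64 + 12 = 12
Dividing both sides by 12: (x - 4)²/3 + (y + 2)²/4 = 1
Ellipse, center (4, -2), major axis vertical; a² = 4, b² = 3.
c² = a² - b² = 4 - 3 = 1, so c = 1.
Foci lie on the vertical axis through the center: (h, k ± c).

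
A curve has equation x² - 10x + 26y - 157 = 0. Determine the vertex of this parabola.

(5, 7)

Only x is squared. Complete the square in x: (x - 5)² = -26(y - 7).
Vertex (5, 7); 4p = -26 so p = -13/2. Opens down.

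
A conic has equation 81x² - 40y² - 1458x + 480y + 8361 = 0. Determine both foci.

Group: 81(x² - 18x) -40(y² - 12y) = -8361
Complete the square: 81(x - 9)² -40(y - 6)² = -8361 + 6561 - 1440 = -3240
Divide by -3240: (y - 6)²/81 - (x - 9)²/40 = 1
Hyperbola, center (9, 6), transverse axis vertical; a² = 81, b² = 40.
c² = a² + b² = 81 + 40 = 121, so c = 11.
Foci lie on the vertical axis through the center: (h, k ± c).

(9, -5) and (9, 17)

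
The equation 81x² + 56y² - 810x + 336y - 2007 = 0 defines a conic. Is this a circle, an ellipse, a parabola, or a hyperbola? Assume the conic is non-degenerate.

No xy term. Coefficients of x² and y² are A = 81, C = 56.
A and C have the same sign but A ≠ C ⇒ ellipse.

ellipse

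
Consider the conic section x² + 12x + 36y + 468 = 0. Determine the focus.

(-6, -21)

Only x is squared. Complete the square in x: (x + 6)² = -36(y + 12).
Vertex (-6, -12); 4p = -36 so p = -9. Opens down.
Focus is p units from the vertex along the axis: (h, k + p).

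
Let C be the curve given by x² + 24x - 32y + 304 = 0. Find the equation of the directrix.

Only x is squared. Complete the square in x: (x + 12)² = 32(y - 5).
Vertex (-12, 5); 4p = 32 so p = 8. Opens up.
Directrix is the horizontal line y = k − p = 5 − (8) = -3.

y = -3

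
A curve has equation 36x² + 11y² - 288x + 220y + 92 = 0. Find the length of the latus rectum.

22/3

Group: 36(x² - 8x) + 11(y² + 20y) = -92
Complete the square in x and y: 36(x - 4)² + 11(y + 10)² = -92 + 576 + 1100 = 1584
Divide through by 1584 to get (x - 4)²/44 + (y + 10)²/144 = 1.
Ellipse, center (4, -10), major axis vertical; a² = 144, b² = 44.
Latus rectum length = 2b²/a = 2·44/12 = 22/3.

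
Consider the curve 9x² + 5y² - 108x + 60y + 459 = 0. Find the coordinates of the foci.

Group: 9(x² - 12x) + 5(y² + 12y) = -459
9(x - 6)² + 5(y + 6)² = -459 + 324 + 180 = 45
Divide by 45: (x - 6)²/5 + (y + 6)²/9 = 1
Ellipse, center (6, -6), major axis vertical; a² = 9, b² = 5.
c² = a² - b² = 9 - 5 = 4, so c = 2.
Foci lie on the vertical axis through the center: (h, k ± c).

(6, -8) and (6, -4)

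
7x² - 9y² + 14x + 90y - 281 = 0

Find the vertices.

Group the x- and y-terms: 7(x² + 2x) -9(y² - 10y) = 281
Completing the square gives 7(x + 1)² -9(y - 5)² = 281 + 7 - 225 = 63.
Divide by 63: (x + 1)²/9 - (y - 5)²/7 = 1
Hyperbola, center (-1, 5), transverse axis horizontal; a² = 9, b² = 7.
a = 3. Vertices at (h ± a, k).

(-4, 5) and (2, 5)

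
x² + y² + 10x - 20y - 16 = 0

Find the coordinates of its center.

Group the x- and y-terms: (x² + 10x) + (y² - 20y) = 16
Complete the square in x and y: (x + 5)² + (y - 10)² = 16 + 25 + 100 = 141
So (x + 5)² + (y - 10)² = 141.
Circle centered at (-5, 10) with r² = 141.

(-5, 10)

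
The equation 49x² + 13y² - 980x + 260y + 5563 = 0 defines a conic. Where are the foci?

Group the x- and y-terms: 49(x² - 20x) + 13(y² + 20y) = -5563
Completing the square gives 49(x - 10)² + 13(y + 10)² = -5563 + 4900 + 1300 = 637.
Dividing both sides by 637: (x - 10)²/13 + (y + 10)²/49 = 1
Ellipse, center (10, -10), major axis vertical; a² = 49, b² = 13.
c² = a² - b² = 49 - 13 = 36, so c = 6.
Foci lie on the vertical axis through the center: (h, k ± c).

(10, -16) and (10, -4)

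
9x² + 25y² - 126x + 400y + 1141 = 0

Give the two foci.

Collect terms: 9(x² - 14x) + 25(y² + 16y) = -1141
9(x - 7)² + 25(y + 8)² = -1141 + 441 + 1600 = 900
Divide through by 900 to get (x - 7)²/100 + (y + 8)²/36 = 1.
Ellipse, center (7, -8), major axis horizontal; a² = 100, b² = 36.
c² = a² - b² = 100 - 36 = 64, so c = 8.
Foci lie on the horizontal axis through the center: (h ± c, k).

(-1, -8) and (15, -8)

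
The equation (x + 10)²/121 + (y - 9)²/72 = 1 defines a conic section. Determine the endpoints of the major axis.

(-21, 9) and (1, 9)

Center (-10, 9). The larger denominator 121 sits under the x-term, so the major axis is horizontal; a² = 121, b² = 72.
a = 11. Vertices at (h ± a, k).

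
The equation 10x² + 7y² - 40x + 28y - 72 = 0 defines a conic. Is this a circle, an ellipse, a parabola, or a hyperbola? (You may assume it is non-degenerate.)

No xy term. Coefficients of x² and y² are A = 10, C = 7.
A and C have the same sign but A ≠ C ⇒ ellipse.

ellipse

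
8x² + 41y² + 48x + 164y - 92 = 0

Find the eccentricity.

e = √1353/41

Group: 8(x² + 6x) + 41(y² + 4y) = 92
Complete the square in x and y: 8(x + 3)² + 41(y + 2)² = 92 + 72 + 164 = 328
Divide through by 328 to get (x + 3)²/41 + (y + 2)²/8 = 1.
Ellipse, center (-3, -2), major axis horizontal; a² = 41, b² = 8.
c² = a² - b² = 33, so c = √33.
e = c/a = √33/√41 = √1353/41.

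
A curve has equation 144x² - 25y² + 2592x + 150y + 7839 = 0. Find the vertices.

Collect terms: 144(x² + 18x) -25(y² - 6y) = -7839
Completing the square gives 144(x + 9)² -25(y - 3)² = -7839 + 11664 - 225 = 3600.
Divide through by 3600 to get (x + 9)²/25 - (y - 3)²/144 = 1.
Hyperbola, center (-9, 3), transverse axis horizontal; a² = 25, b² = 144.
a = 5. Vertices at (h ± a, k).

(-14, 3) and (-4, 3)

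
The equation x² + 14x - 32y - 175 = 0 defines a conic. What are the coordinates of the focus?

Only x is squared. Complete the square in x: (x + 7)² = 32(y + 7).
Vertex (-7, -7); 4p = 32 so p = 8. Opens up.
Focus is p units from the vertex along the axis: (h, k + p).

(-7, 1)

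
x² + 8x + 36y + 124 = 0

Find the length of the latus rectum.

Only x is squared. Complete the square in x: (x + 4)² = -36(y + 3).
Vertex (-4, -3); 4p = -36 so p = -9. Opens down.
Latus rectum length = |4p| = 36.

36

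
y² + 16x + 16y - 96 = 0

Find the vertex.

(10, -8)

Only y is squared. Complete the square in y: (y + 8)² = -16(x - 10).
Vertex (10, -8); 4p = -16 so p = -4. Opens left.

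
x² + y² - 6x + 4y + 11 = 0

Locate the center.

(3, -2)

Rearranging, (x² - 6x) + (y² + 4y) = -11.
Completing the square gives (x - 3)² + (y + 2)² = -11 + 9 + 4 = 2.
So (x - 3)² + (y + 2)² = 2.
Circle centered at (3, -2) with r² = 2.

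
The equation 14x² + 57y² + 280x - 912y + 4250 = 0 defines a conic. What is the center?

14(x² + 20x) + 57(y² - 16y) = -4250
Completing the square gives 14(x + 10)² + 57(y - 8)² = -4250 + 1400 + 3648 = 798.
Dividing both sides by 798: (x + 10)²/57 + (y - 8)²/14 = 1
Ellipse with center (-10, 8).

(-10, 8)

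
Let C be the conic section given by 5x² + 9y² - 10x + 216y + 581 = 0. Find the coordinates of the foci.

(-7, -12) and (9, -12)

5(x² - 2x) + 9(y² + 24y) = -581
Complete the square: 5(x - 1)² + 9(y + 12)² = -581 + 5 + 1296 = 720
Divide through by 720 to get (x - 1)²/144 + (y + 12)²/80 = 1.
Ellipse, center (1, -12), major axis horizontal; a² = 144, b² = 80.
c² = a² - b² = 144 - 80 = 64, so c = 8.
Foci lie on the horizontal axis through the center: (h ± c, k).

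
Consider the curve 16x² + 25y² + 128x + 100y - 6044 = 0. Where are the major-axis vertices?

(-24, -2) and (16, -2)

Rearranging, 16(x² + 8x) + 25(y² + 4y) = 6044.
Complete the square: 16(x + 4)² + 25(y + 2)² = 6044 + 256 + 100 = 6400
Divide by 6400: (x + 4)²/400 + (y + 2)²/256 = 1
Ellipse, center (-4, -2), major axis horizontal; a² = 400, b² = 256.
a = 20. Vertices at (h ± a, k).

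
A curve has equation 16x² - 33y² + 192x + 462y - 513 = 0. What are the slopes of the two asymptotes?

Rearranging, 16(x² + 12x) -33(y² - 14y) = 513.
Complete the square in x and y: 16(x + 6)² -33(y - 7)² = 513 + 576 - 1617 = -528
Divide through by -528 to get (y - 7)²/16 - (x + 6)²/33 = 1.
Hyperbola, center (-6, 7), transverse axis vertical; a² = 16, b² = 33.
For a vertical hyperbola the asymptotes have slope ±a/b.
Here that is ±4/√33 = ±4√33/33.

4√33/33 and -4√33/33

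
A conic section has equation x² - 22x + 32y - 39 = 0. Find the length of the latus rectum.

32

Only x is squared. Complete the square in x: (x - 11)² = -32(y - 5).
Vertex (11, 5); 4p = -32 so p = -8. Opens down.
Latus rectum length = |4p| = 32.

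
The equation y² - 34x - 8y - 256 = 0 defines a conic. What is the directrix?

Only y is squared. Complete the square in y: (y - 4)² = 34(x + 8).
Vertex (-8, 4); 4p = 34 so p = 17/2. Opens right.
Directrix is the vertical line x = h − p = -8 − (17/2) = -33/2.

x = -33/2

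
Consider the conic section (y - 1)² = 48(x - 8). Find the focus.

Vertex (8, 1); 4p = 48 so p = 12. Opens right.
Focus is p units from the vertex along the axis: (h + p, k).

(20, 1)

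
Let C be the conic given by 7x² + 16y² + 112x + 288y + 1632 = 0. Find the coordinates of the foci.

Group: 7(x² + 16x) + 16(y² + 18y) = -1632
Complete the square: 7(x + 8)² + 16(y + 9)² = -1632 + 448 + 1296 = 112
Divide by 112: (x + 8)²/16 + (y + 9)²/7 = 1
Ellipse, center (-8, -9), major axis horizontal; a² = 16, b² = 7.
c² = a² - b² = 16 - 7 = 9, so c = 3.
Foci lie on the horizontal axis through the center: (h ± c, k).

(-11, -9) and (-5, -9)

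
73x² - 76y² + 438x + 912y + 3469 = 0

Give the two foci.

(-3, 6 - √149) and (-3, 6 + √149)

Group the x- and y-terms: 73(x² + 6x) -76(y² - 12y) = -3469
Complete the square in x and y: 73(x + 3)² -76(y - 6)² = -3469 + 657 - 2736 = -5548
Divide through by -5548 to get (y - 6)²/73 - (x + 3)²/76 = 1.
Hyperbola, center (-3, 6), transverse axis vertical; a² = 73, b² = 76.
c² = a² + b² = 73 + 76 = 149, so c = √149.
Foci lie on the vertical axis through the center: (h, k ± c).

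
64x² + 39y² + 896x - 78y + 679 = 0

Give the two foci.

Group the x- and y-terms: 64(x² + 14x) + 39(y² - 2y) = -679
64(x + 7)² + 39(y - 1)² = -679 + 3136 + 39 = 2496
Divide by 2496: (x + 7)²/39 + (y - 1)²/64 = 1
Ellipse, center (-7, 1), major axis vertical; a² = 64, b² = 39.
c² = a² - b² = 64 - 39 = 25, so c = 5.
Foci lie on the vertical axis through the center: (h, k ± c).

(-7, -4) and (-7, 6)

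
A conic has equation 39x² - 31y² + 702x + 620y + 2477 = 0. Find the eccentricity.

e = √2730/39

Group the x- and y-terms: 39(x² + 18x) -31(y² - 20y) = -2477
Complete the square: 39(x + 9)² -31(y - 10)² = -2477 + 3159 - 3100 = -2418
Divide through by -2418 to get (y - 10)²/78 - (x + 9)²/62 = 1.
Hyperbola, center (-9, 10), transverse axis vertical; a² = 78, b² = 62.
c² = a² + b² = 140, so c = 2√35.
e = c/a = 2√35/√78 = √2730/39.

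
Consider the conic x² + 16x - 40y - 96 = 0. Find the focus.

(-8, 6)

Only x is squared. Complete the square in x: (x + 8)² = 40(y + 4).
Vertex (-8, -4); 4p = 40 so p = 10. Opens up.
Focus is p units from the vertex along the axis: (h, k + p).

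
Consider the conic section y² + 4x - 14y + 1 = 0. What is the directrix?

x = 13

Only y is squared. Complete the square in y: (y - 7)² = -4(x - 12).
Vertex (12, 7); 4p = -4 so p = -1. Opens left.
Directrix is the vertical line x = h − p = 12 − (-1) = 13.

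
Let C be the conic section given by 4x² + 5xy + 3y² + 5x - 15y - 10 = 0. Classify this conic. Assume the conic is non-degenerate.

A = 4, B = 5, C = 3.
Discriminant B² − 4AC = 5² − 4·4·3 = -23.
B² − 4AC < 0 ⇒ ellipse.

ellipse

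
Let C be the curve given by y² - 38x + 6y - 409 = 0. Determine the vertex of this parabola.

Only y is squared. Complete the square in y: (y + 3)² = 38(x + 11).
Vertex (-11, -3); 4p = 38 so p = 19/2. Opens right.

(-11, -3)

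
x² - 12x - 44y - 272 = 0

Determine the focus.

Only x is squared. Complete the square in x: (x - 6)² = 44(y + 7).
Vertex (6, -7); 4p = 44 so p = 11. Opens up.
Focus is p units from the vertex along the axis: (h, k + p).

(6, 4)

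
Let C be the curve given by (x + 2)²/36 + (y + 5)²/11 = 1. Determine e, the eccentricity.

Center (-2, -5). The larger denominator 36 sits under the x-term, so the major axis is horizontal; a² = 36, b² = 11.
c² = a² - b² = 25, so c = 5.
e = c/a = 5/6.

e = 5/6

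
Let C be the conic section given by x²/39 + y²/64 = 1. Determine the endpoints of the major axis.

(0, -8) and (0, 8)

Center (0, 0). The larger denominator 64 sits under the y-term, so the major axis is vertical; a² = 64, b² = 39.
a = 8. Vertices at (h, k ± a).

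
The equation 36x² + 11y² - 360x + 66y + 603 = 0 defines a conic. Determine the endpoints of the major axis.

(5, -9) and (5, 3)

Group the x- and y-terms: 36(x² - 10x) + 11(y² + 6y) = -603
Complete the square in x and y: 36(x - 5)² + 11(y + 3)² = -603 + 900 + 99 = 396
Dividing both sides by 396: (x - 5)²/11 + (y + 3)²/36 = 1
Ellipse, center (5, -3), major axis vertical; a² = 36, b² = 11.
a = 6. Vertices at (h, k ± a).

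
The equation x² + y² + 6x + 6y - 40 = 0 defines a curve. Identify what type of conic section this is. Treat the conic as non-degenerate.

No xy term. Coefficients of x² and y² are A = 1, C = 1.
A = C (same sign) ⇒ circle.

circle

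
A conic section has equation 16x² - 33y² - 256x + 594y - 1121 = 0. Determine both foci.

(8, 2) and (8, 16)

16(x² - 16x) -33(y² - 18y) = 1121
Complete the square: 16(x - 8)² -33(y - 9)² = 1121 + 1024 - 2673 = -528
Dividing both sides by -528: (y - 9)²/16 - (x - 8)²/33 = 1
Hyperbola, center (8, 9), transverse axis vertical; a² = 16, b² = 33.
c² = a² + b² = 16 + 33 = 49, so c = 7.
Foci lie on the vertical axis through the center: (h, k ± c).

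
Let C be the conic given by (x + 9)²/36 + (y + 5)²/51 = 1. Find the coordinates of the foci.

(-9, -5 - √15) and (-9, -5 + √15)

Center (-9, -5). The larger denominator 51 sits under the y-term, so the major axis is vertical; a² = 51, b² = 36.
c² = a² - b² = 51 - 36 = 15, so c = √15.
Foci lie on the vertical axis through the center: (h, k ± c).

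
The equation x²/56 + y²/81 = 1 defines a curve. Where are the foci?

Center (0, 0). The larger denominator 81 sits under the y-term, so the major axis is vertical; a² = 81, b² = 56.
c² = a² - b² = 81 - 56 = 25, so c = 5.
Foci lie on the vertical axis through the center: (h, k ± c).

(0, -5) and (0, 5)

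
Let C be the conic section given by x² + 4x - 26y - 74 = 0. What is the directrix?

y = -19/2

Only x is squared. Complete the square in x: (x + 2)² = 26(y + 3).
Vertex (-2, -3); 4p = 26 so p = 13/2. Opens up.
Directrix is the horizontal line y = k − p = -3 − (13/2) = -19/2.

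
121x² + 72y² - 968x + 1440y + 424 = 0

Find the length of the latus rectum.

144/11

Group: 121(x² - 8x) + 72(y² + 20y) = -424
Completing the square gives 121(x - 4)² + 72(y + 10)² = -424 + 1936 + 7200 = 8712.
Dividing both sides by 8712: (x - 4)²/72 + (y + 10)²/121 = 1
Ellipse, center (4, -10), major axis vertical; a² = 121, b² = 72.
Latus rectum length = 2b²/a = 2·72/11 = 144/11.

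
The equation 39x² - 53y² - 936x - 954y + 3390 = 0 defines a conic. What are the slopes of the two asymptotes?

√2067/53 and -√2067/53

Group the x- and y-terms: 39(x² - 24x) -53(y² + 18y) = -3390
39(x - 12)² -53(y + 9)² = -3390 + 5616 - 4293 = -2067
Divide by -2067: (y + 9)²/39 - (x - 12)²/53 = 1
Hyperbola, center (12, -9), transverse axis vertical; a² = 39, b² = 53.
For a vertical hyperbola the asymptotes have slope ±a/b.
Here that is ±√39/√53 = ±√2067/53.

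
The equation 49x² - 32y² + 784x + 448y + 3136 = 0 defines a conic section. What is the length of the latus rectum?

Group the x- and y-terms: 49(x² + 16x) -32(y² - 14y) = -3136
Completing the square gives 49(x + 8)² -32(y - 7)² = -3136 + 3136 - 1568 = -1568.
Dividing both sides by -1568: (y - 7)²/49 - (x + 8)²/32 = 1
Hyperbola, center (-8, 7), transverse axis vertical; a² = 49, b² = 32.
Latus rectum length = 2b²/a = 2·32/7 = 64/7.

64/7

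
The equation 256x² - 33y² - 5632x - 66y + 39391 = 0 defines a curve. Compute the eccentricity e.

e = 17/16

256(x² - 22x) -33(y² + 2y) = -39391
256(x - 11)² -33(y + 1)² = -39391 + 30976 - 33 = -8448
Dividing both sides by -8448: (y + 1)²/256 - (x - 11)²/33 = 1
Hyperbola, center (11, -1), transverse axis vertical; a² = 256, b² = 33.
c² = a² + b² = 289, so c = 17.
e = c/a = 17/16.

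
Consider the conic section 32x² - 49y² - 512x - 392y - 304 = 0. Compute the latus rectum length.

64/7

Rearranging, 32(x² - 16x) -49(y² + 8y) = 304.
Complete the square: 32(x - 8)² -49(y + 4)² = 304 + 2048 - 784 = 1568
Dividing both sides by 1568: (x - 8)²/49 - (y + 4)²/32 = 1
Hyperbola, center (8, -4), transverse axis horizontal; a² = 49, b² = 32.
Latus rectum length = 2b²/a = 2·32/7 = 64/7.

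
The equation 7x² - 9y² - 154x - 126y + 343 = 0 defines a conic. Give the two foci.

(7, -7) and (15, -7)

7(x² - 22x) -9(y² + 14y) = -343
Completing the square gives 7(x - 11)² -9(y + 7)² = -343 + 847 - 441 = 63.
Dividing both sides by 63: (x - 11)²/9 - (y + 7)²/7 = 1
Hyperbola, center (11, -7), transverse axis horizontal; a² = 9, b² = 7.
c² = a² + b² = 9 + 7 = 16, so c = 4.
Foci lie on the horizontal axis through the center: (h ± c, k).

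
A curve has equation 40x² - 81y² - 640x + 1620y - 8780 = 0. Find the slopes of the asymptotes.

2√10/9 and -2√10/9

Rearranging, 40(x² - 16x) -81(y² - 20y) = 8780.
40(x - 8)² -81(y - 10)² = 8780 + 2560 - 8100 = 3240
Dividing both sides by 3240: (x - 8)²/81 - (y - 10)²/40 = 1
Hyperbola, center (8, 10), transverse axis horizontal; a² = 81, b² = 40.
For a horizontal hyperbola the asymptotes have slope ±b/a.
Here that is ±2√10/9.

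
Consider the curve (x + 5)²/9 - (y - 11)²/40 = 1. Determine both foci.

Center (-5, 11). The positive term is the x-term, so the transverse axis is horizontal; a² = 9, b² = 40.
c² = a² + b² = 9 + 40 = 49, so c = 7.
Foci lie on the horizontal axis through the center: (h ± c, k).

(-12, 11) and (2, 11)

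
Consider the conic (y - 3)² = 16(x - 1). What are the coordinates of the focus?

(5, 3)

Vertex (1, 3); 4p = 16 so p = 4. Opens right.
Focus is p units from the vertex along the axis: (h + p, k).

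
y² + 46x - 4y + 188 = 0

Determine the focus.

Only y is squared. Complete the square in y: (y - 2)² = -46(x + 4).
Vertex (-4, 2); 4p = -46 so p = -23/2. Opens left.
Focus is p units from the vertex along the axis: (h + p, k).

(-31/2, 2)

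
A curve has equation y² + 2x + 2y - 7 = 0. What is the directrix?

x = 9/2

Only y is squared. Complete the square in y: (y + 1)² = -2(x - 4).
Vertex (4, -1); 4p = -2 so p = -1/2. Opens left.
Directrix is the vertical line x = h − p = 4 − (-1/2) = 9/2.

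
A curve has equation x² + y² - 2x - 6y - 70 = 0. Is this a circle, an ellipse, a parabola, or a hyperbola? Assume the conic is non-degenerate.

No xy term. Coefficients of x² and y² are A = 1, C = 1.
A = C (same sign) ⇒ circle.

circle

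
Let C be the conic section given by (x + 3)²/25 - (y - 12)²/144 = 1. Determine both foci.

Center (-3, 12). The positive term is the x-term, so the transverse axis is horizontal; a² = 25, b² = 144.
c² = a² + b² = 25 + 144 = 169, so c = 13.
Foci lie on the horizontal axis through the center: (h ± c, k).

(-16, 12) and (10, 12)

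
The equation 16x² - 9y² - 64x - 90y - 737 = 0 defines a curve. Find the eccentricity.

e = 5/3

Rearranging, 16(x² - 4x) -9(y² + 10y) = 737.
Complete the square: 16(x - 2)² -9(y + 5)² = 737 + 64 - 225 = 576
Divide by 576: (x - 2)²/36 - (y + 5)²/64 = 1
Hyperbola, center (2, -5), transverse axis horizontal; a² = 36, b² = 64.
c² = a² + b² = 100, so c = 10.
e = c/a = 10/6 = 5/3.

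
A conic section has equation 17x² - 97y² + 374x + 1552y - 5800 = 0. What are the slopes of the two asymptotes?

Group: 17(x² + 22x) -97(y² - 16y) = 5800
Completing the square gives 17(x + 11)² -97(y - 8)² = 5800 + 2057 - 6208 = 1649.
Divide through by 1649 to get (x + 11)²/97 - (y - 8)²/17 = 1.
Hyperbola, center (-11, 8), transverse axis horizontal; a² = 97, b² = 17.
For a horizontal hyperbola the asymptotes have slope ±b/a.
Here that is ±√17/√97 = ±√1649/97.

√1649/97 and -√1649/97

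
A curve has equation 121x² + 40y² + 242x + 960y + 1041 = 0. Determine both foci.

(-1, -21) and (-1, -3)

Group the x- and y-terms: 121(x² + 2x) + 40(y² + 24y) = -1041
Complete the square in x and y: 121(x + 1)² + 40(y + 12)² = -1041 + 121 + 5760 = 4840
Divide by 4840: (x + 1)²/40 + (y + 12)²/121 = 1
Ellipse, center (-1, -12), major axis vertical; a² = 121, b² = 40.
c² = a² - b² = 121 - 40 = 81, so c = 9.
Foci lie on the vertical axis through the center: (h, k ± c).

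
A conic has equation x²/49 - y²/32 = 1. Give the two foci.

(-9, 0) and (9, 0)

Center (0, 0). The positive term is the x-term, so the transverse axis is horizontal; a² = 49, b² = 32.
c² = a² + b² = 49 + 32 = 81, so c = 9.
Foci lie on the horizontal axis through the center: (h ± c, k).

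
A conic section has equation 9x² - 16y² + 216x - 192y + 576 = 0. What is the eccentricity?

e = 5/4

Rearranging, 9(x² + 24x) -16(y² + 12y) = -576.
9(x + 12)² -16(y + 6)² = -576 + 1296 - 576 = 144
Dividing both sides by 144: (x + 12)²/16 - (y + 6)²/9 = 1
Hyperbola, center (-12, -6), transverse axis horizontal; a² = 16, b² = 9.
c² = a² + b² = 25, so c = 5.
e = c/a = 5/4.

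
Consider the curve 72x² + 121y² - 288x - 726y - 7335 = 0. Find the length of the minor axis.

Collect terms: 72(x² - 4x) + 121(y² - 6y) = 7335
72(x - 2)² + 121(y - 3)² = 7335 + 288 + 1089 = 8712
Dividing both sides by 8712: (x - 2)²/121 + (y - 3)²/72 = 1
Ellipse, center (2, 3), major axis horizontal; a² = 121, b² = 72.
b² = 72 so b = 6√2; the minor axis has length 2b = 12√2.

12√2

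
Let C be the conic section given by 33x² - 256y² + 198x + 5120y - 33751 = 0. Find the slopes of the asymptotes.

33(x² + 6x) -256(y² - 20y) = 33751
Complete the square in x and y: 33(x + 3)² -256(y - 10)² = 33751 + 297 - 25600 = 8448
Dividing both sides by 8448: (x + 3)²/256 - (y - 10)²/33 = 1
Hyperbola, center (-3, 10), transverse axis horizontal; a² = 256, b² = 33.
For a horizontal hyperbola the asymptotes have slope ±b/a.
Here that is ±√33/16.

√33/16 and -√33/16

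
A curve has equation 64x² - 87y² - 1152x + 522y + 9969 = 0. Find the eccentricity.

Group: 64(x² - 18x) -87(y² - 6y) = -9969
64(x - 9)² -87(y - 3)² = -9969 + 5184 - 783 = -5568
Divide by -5568: (y - 3)²/64 - (x - 9)²/87 = 1
Hyperbola, center (9, 3), transverse axis vertical; a² = 64, b² = 87.
c² = a² + b² = 151, so c = √151.
e = c/a = √151/8.

e = √151/8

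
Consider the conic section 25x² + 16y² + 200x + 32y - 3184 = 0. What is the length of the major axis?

30

Group the x- and y-terms: 25(x² + 8x) + 16(y² + 2y) = 3184
25(x + 4)² + 16(y + 1)² = 3184 + 400 + 16 = 3600
Divide through by 3600 to get (x + 4)²/144 + (y + 1)²/225 = 1.
Ellipse, center (-4, -1), major axis vertical; a² = 225, b² = 144.
a² = 225 so a = 15; the major axis has length 2a = 30.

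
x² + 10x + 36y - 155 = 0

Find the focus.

(-5, -4)

Only x is squared. Complete the square in x: (x + 5)² = -36(y - 5).
Vertex (-5, 5); 4p = -36 so p = -9. Opens down.
Focus is p units from the vertex along the axis: (h, k + p).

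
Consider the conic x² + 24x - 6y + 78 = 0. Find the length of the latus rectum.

6

Only x is squared. Complete the square in x: (x + 12)² = 6(y + 11).
Vertex (-12, -11); 4p = 6 so p = 3/2. Opens up.
Latus rectum length = |4p| = 6.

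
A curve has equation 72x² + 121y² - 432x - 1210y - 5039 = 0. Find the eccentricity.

Group the x- and y-terms: 72(x² - 6x) + 121(y² - 10y) = 5039
Completing the square gives 72(x - 3)² + 121(y - 5)² = 5039 + 648 + 3025 = 8712.
Dividing both sides by 8712: (x - 3)²/121 + (y - 5)²/72 = 1
Ellipse, center (3, 5), major axis horizontal; a² = 121, b² = 72.
c² = a² - b² = 49, so c = 7.
e = c/a = 7/11.

e = 7/11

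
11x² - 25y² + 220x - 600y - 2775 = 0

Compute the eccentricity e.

11(x² + 20x) -25(y² + 24y) = 2775
Completing the square gives 11(x + 10)² -25(y + 12)² = 2775 + 1100 - 3600 = 275.
Divide through by 275 to get (x + 10)²/25 - (y + 12)²/11 = 1.
Hyperbola, center (-10, -12), transverse axis horizontal; a² = 25, b² = 11.
c² = a² + b² = 36, so c = 6.
e = c/a = 6/5.

e = 6/5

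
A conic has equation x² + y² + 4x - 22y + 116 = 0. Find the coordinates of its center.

(-2, 11)

(x² + 4x) + (y² - 22y) = -116
Completing the square gives (x + 2)² + (y - 11)² = -116 + 4 + 121 = 9.
So (x + 2)² + (y - 11)² = 9.
Circle centered at (-2, 11) with r² = 9.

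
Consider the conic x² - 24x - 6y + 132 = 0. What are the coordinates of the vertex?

(12, -2)

Only x is squared. Complete the square in x: (x - 12)² = 6(y + 2).
Vertex (12, -2); 4p = 6 so p = 3/2. Opens up.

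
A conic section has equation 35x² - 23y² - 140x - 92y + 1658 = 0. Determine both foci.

Group the x- and y-terms: 35(x² - 4x) -23(y² + 4y) = -1658
Complete the square: 35(x - 2)² -23(y + 2)² = -1658 + 140 - 92 = -1610
Divide through by -1610 to get (y + 2)²/70 - (x - 2)²/46 = 1.
Hyperbola, center (2, -2), transverse axis vertical; a² = 70, b² = 46.
c² = a² + b² = 70 + 46 = 116, so c = 2√29.
Foci lie on the vertical axis through the center: (h, k ± c).

(2, -2 - 2√29) and (2, -2 + 2√29)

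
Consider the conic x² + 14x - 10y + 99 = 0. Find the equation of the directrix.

Only x is squared. Complete the square in x: (x + 7)² = 10(y - 5).
Vertex (-7, 5); 4p = 10 so p = 5/2. Opens up.
Directrix is the horizontal line y = k − p = 5 − (5/2) = 5/2.

y = 5/2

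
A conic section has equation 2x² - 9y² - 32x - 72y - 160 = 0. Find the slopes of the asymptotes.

Group: 2(x² - 16x) -9(y² + 8y) = 160
2(x - 8)² -9(y + 4)² = 160 + 128 - 144 = 144
Dividing both sides by 144: (x - 8)²/72 - (y + 4)²/16 = 1
Hyperbola, center (8, -4), transverse axis horizontal; a² = 72, b² = 16.
For a horizontal hyperbola the asymptotes have slope ±b/a.
Here that is ±4/6√2 = ±√2/3.

√2/3 and -√2/3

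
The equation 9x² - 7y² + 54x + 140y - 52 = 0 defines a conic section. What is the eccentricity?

Collect terms: 9(x² + 6x) -7(y² - 20y) = 52
9(x + 3)² -7(y - 10)² = 52 + 81 - 700 = -567
Divide by -567: (y - 10)²/81 - (x + 3)²/63 = 1
Hyperbola, center (-3, 10), transverse axis vertical; a² = 81, b² = 63.
c² = a² + b² = 144, so c = 12.
e = c/a = 12/9 = 4/3.

e = 4/3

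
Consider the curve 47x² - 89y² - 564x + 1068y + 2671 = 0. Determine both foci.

47(x² - 12x) -89(y² - 12y) = -2671
47(x - 6)² -89(y - 6)² = -2671 + 1692 - 3204 = -4183
Divide by -4183: (y - 6)²/47 - (x - 6)²/89 = 1
Hyperbola, center (6, 6), transverse axis vertical; a² = 47, b² = 89.
c² = a² + b² = 47 + 89 = 136, so c = 2√34.
Foci lie on the vertical axis through the center: (h, k ± c).

(6, 6 - 2√34) and (6, 6 + 2√34)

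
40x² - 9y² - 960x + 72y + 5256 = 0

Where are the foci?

Group: 40(x² - 24x) -9(y² - 8y) = -5256
40(x - 12)² -9(y - 4)² = -5256 + 5760 - 144 = 360
Dividing both sides by 360: (x - 12)²/9 - (y - 4)²/40 = 1
Hyperbola, center (12, 4), transverse axis horizontal; a² = 9, b² = 40.
c² = a² + b² = 9 + 40 = 49, so c = 7.
Foci lie on the horizontal axis through the center: (h ± c, k).

(5, 4) and (19, 4)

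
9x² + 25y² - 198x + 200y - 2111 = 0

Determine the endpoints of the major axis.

(-9, -4) and (31, -4)

Group the x- and y-terms: 9(x² - 22x) + 25(y² + 8y) = 2111
Complete the square: 9(x - 11)² + 25(y + 4)² = 2111 + 1089 + 400 = 3600
Dividing both sides by 3600: (x - 11)²/400 + (y + 4)²/144 = 1
Ellipse, center (11, -4), major axis horizontal; a² = 400, b² = 144.
a = 20. Vertices at (h ± a, k).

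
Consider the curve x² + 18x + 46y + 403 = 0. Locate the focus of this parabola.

Only x is squared. Complete the square in x: (x + 9)² = -46(y + 7).
Vertex (-9, -7); 4p = -46 so p = -23/2. Opens down.
Focus is p units from the vertex along the axis: (h, k + p).

(-9, -37/2)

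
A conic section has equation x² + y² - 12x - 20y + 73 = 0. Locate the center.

(x² - 12x) + (y² - 20y) = -73
Complete the square: (x - 6)² + (y - 10)² = -73 + 36 + 100 = 63
So (x - 6)² + (y - 10)² = 63.
Circle centered at (6, 10) with r² = 63.

(6, 10)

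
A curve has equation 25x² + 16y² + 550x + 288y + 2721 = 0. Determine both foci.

Group: 25(x² + 22x) + 16(y² + 18y) = -2721
Complete the square: 25(x + 11)² + 16(y + 9)² = -2721 + 3025 + 1296 = 1600
Divide by 1600: (x + 11)²/64 + (y + 9)²/100 = 1
Ellipse, center (-11, -9), major axis vertical; a² = 100, b² = 64.
c² = a² - b² = 100 - 64 = 36, so c = 6.
Foci lie on the vertical axis through the center: (h, k ± c).

(-11, -15) and (-11, -3)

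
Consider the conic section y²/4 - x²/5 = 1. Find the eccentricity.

e = 3/2

Center (0, 0). The positive term is the y-term, so the transverse axis is vertical; a² = 4, b² = 5.
c² = a² + b² = 9, so c = 3.
e = c/a = 3/2.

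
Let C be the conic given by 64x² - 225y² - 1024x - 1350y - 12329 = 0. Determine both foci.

(-9, -3) and (25, -3)

Group the x- and y-terms: 64(x² - 16x) -225(y² + 6y) = 12329
Complete the square in x and y: 64(x - 8)² -225(y + 3)² = 12329 + 4096 - 2025 = 14400
Dividing both sides by 14400: (x - 8)²/225 - (y + 3)²/64 = 1
Hyperbola, center (8, -3), transverse axis horizontal; a² = 225, b² = 64.
c² = a² + b² = 225 + 64 = 289, so c = 17.
Foci lie on the horizontal axis through the center: (h ± c, k).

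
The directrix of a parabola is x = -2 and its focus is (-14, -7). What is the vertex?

(-8, -7)

The vertex is the midpoint between the focus and the directrix along the axis of symmetry.
Axis is horizontal (directrix is vertical). Vertex x-coordinate = (-14 + (-2))/2 = -8; y-coordinate = -7.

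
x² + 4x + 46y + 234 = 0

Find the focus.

Only x is squared. Complete the square in x: (x + 2)² = -46(y + 5).
Vertex (-2, -5); 4p = -46 so p = -23/2. Opens down.
Focus is p units from the vertex along the axis: (h, k + p).

(-2, -33/2)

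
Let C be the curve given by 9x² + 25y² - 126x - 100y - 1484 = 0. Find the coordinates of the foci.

Group: 9(x² - 14x) + 25(y² - 4y) = 1484
Completing the square gives 9(x - 7)² + 25(y - 2)² = 1484 + 441 + 100 = 2025.
Divide through by 2025 to get (x - 7)²/225 + (y - 2)²/81 = 1.
Ellipse, center (7, 2), major axis horizontal; a² = 225, b² = 81.
c² = a² - b² = 225 - 81 = 144, so c = 12.
Foci lie on the horizontal axis through the center: (h ± c, k).

(-5, 2) and (19, 2)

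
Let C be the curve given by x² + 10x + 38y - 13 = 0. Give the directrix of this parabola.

Only x is squared. Complete the square in x: (x + 5)² = -38(y - 1).
Vertex (-5, 1); 4p = -38 so p = -19/2. Opens down.
Directrix is the horizontal line y = k − p = 1 − (-19/2) = 21/2.

y = 21/2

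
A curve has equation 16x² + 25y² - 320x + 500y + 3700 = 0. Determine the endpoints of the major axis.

(5, -10) and (15, -10)

Group the x- and y-terms: 16(x² - 20x) + 25(y² + 20y) = -3700
Complete the square in x and y: 16(x - 10)² + 25(y + 10)² = -3700 + 1600 + 2500 = 400
Dividing both sides by 400: (x - 10)²/25 + (y + 10)²/16 = 1
Ellipse, center (10, -10), major axis horizontal; a² = 25, b² = 16.
a = 5. Vertices at (h ± a, k).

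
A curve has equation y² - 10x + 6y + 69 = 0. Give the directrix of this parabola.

x = 7/2

Only y is squared. Complete the square in y: (y + 3)² = 10(x - 6).
Vertex (6, -3); 4p = 10 so p = 5/2. Opens right.
Directrix is the vertical line x = h − p = 6 − (5/2) = 7/2.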